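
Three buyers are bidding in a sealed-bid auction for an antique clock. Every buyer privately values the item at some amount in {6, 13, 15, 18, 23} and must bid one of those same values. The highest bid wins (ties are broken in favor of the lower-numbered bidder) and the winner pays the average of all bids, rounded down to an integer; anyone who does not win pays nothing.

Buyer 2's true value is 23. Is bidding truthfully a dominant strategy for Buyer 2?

No

Consider the case where Buyer 1 bids 6 and Buyer 3 bids 6.
Truthful bid 23: wins, pays 11, utility 23 - 11 = 12.
Bid 13 instead: wins, pays 8, utility 23 - 8 = 15.
Since 15 > 12, bidding 13 is strictly better here, so truthful bidding is not dominant.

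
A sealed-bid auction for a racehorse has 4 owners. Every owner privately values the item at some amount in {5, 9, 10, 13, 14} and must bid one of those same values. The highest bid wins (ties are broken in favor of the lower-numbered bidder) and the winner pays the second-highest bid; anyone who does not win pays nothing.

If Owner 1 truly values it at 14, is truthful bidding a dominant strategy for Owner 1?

Yes

Check each profile of the others' bids and compare truth against every alternative bid.
Others bid (5, 5, 5): truth gives 9, best alternative gives 9.
Others bid (5, 5, 9): truth gives 5, best alternative gives 5.
Others bid (5, 9, 5): truth gives 5, best alternative gives 5.
Others bid (5, 9, 9): truth gives 5, best alternative gives 5.
Others bid (9, 5, 5): truth gives 5, best alternative gives 5.
Others bid (9, 5, 9): truth gives 5, best alternative gives 5.
(Remaining 119 profiles checked similarly; truth is weakly best in each.)
In every case the truthful bid is at least as good as any alternative, so it is a dominant strategy.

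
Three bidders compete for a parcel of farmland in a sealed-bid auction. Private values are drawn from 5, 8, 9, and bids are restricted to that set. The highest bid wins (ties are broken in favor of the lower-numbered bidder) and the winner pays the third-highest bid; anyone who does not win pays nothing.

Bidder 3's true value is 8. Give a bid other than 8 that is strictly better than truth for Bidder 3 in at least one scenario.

Suppose Bidder 1 bids 5 and Bidder 2 bids 8.
Bid 8: loses, pays 0, utility 0.
Bid 9: wins, pays 5, utility 8 - 5 = 3.
So bidding 9 beats truth here (3 > 0).

9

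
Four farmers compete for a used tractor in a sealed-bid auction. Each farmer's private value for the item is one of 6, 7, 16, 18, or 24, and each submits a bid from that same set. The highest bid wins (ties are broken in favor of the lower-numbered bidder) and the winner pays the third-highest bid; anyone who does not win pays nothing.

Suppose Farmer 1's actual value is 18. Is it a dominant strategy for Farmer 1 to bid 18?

Consider the case where Farmer 2 bids 6, Farmer 3 bids 6 and Farmer 4 bids 24.
Truthful bid 18: loses, pays 0, utility 0.
Bid 24 instead: wins, pays 6, utility 18 - 6 = 12.
Since 12 > 0, bidding 24 is strictly better here, so truthful bidding is not dominant.

No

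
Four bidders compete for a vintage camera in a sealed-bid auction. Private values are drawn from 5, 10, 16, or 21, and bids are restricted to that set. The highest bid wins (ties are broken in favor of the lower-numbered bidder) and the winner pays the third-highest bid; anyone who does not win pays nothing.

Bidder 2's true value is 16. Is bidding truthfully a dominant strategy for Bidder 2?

No

Consider the case where Bidder 1 bids 5, Bidder 3 bids 5 and Bidder 4 bids 21.
Truthful bid 16: loses, pays 0, utility 0.
Bid 21 instead: wins, pays 5, utility 16 - 5 = 11.
Since 11 > 0, bidding 21 is strictly better here, so truthful bidding is not dominant.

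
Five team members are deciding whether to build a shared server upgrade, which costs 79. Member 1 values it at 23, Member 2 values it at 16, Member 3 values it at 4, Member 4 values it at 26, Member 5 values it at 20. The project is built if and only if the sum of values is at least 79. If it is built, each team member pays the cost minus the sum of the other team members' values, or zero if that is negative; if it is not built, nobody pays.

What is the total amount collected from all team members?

Total value 89 ≥ cost 79, so it is built.
Member 1: others sum to 66; max(0, 79 - 66) = 13.
Member 2: others sum to 73; max(0, 79 - 73) = 6.
Member 3: others sum to 85; max(0, 79 - 85) = 0.
Member 4: others sum to 63; max(0, 79 - 63) = 16.
Member 5: others sum to 69; max(0, 79 - 69) = 10.
Total collected = 13 + 6 + 0 + 16 + 10 = 45.

45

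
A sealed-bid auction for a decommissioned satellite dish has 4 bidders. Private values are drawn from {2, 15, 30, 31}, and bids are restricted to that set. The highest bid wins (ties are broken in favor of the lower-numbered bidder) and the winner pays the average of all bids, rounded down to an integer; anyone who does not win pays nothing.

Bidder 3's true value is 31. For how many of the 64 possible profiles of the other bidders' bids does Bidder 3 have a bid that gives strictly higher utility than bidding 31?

3

Others bid (2, 2, 2): truth gives 22; bid 15 gives 26 > 22. Violating.
Others bid (2, 2, 15): truth gives 19; bid 15 gives 23 > 19. Violating.
Others bid (15, 15, 15): truth gives 12; bid 30 gives 13 > 12. Violating.
Others bid (2, 2, 30): truth gives 15; no alternative beats it.
Others bid (2, 2, 31): truth gives 15; no alternative beats it.
(Checking all 64 profiles: 3 have a profitable deviation, 61 do not.)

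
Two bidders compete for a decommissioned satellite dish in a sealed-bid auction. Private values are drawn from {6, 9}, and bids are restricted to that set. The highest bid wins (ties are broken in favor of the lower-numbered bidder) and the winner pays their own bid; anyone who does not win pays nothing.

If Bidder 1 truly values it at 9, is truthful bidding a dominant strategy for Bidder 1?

No

Consider the case where Bidder 2 bids 6.
Truthful bid 9: wins, pays 9, utility 9 - 9 = 0.
Bid 6 instead: wins, pays 6, utility 9 - 6 = 3.
Since 3 > 0, bidding 6 is strictly better here, so truthful bidding is not dominant.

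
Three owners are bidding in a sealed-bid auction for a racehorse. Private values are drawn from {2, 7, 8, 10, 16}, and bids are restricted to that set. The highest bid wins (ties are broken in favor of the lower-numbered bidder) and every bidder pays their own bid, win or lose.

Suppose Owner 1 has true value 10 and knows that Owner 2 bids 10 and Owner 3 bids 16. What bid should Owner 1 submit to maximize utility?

Bid 2: loses but pays 2, utility -2.
Bid 7: loses but pays 7, utility -7.
Bid 8: loses but pays 8, utility -8.
Bid 10: loses but pays 10, utility -10.
Bid 16: wins, pays 16, utility 10 - 16 = -6.
The best choice is 2 with utility -2.

2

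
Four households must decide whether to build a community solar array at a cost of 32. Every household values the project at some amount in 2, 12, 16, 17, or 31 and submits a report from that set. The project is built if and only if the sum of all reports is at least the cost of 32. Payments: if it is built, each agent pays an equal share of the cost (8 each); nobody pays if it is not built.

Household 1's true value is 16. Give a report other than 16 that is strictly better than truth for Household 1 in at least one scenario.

Suppose Household 2 reports 2, Household 3 reports 2 and Household 4 reports 2.
Report 16: project not built, utility 0.
Report 31: project built, pays 8, utility 16 - 8 = 8.
So reporting 31 beats truth here (8 > 0).

31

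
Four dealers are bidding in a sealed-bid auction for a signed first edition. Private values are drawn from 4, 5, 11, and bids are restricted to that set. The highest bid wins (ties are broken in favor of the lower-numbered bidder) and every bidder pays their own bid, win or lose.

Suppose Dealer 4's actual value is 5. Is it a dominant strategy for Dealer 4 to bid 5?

No

Consider the case where Dealer 1 bids 4, Dealer 2 bids 4 and Dealer 3 bids 5.
Truthful bid 5: loses but pays 5, utility -5.
Bid 4 instead: loses but pays 4, utility -4.
Since -4 > -5, bidding 4 is strictly better here, so truthful bidding is not dominant.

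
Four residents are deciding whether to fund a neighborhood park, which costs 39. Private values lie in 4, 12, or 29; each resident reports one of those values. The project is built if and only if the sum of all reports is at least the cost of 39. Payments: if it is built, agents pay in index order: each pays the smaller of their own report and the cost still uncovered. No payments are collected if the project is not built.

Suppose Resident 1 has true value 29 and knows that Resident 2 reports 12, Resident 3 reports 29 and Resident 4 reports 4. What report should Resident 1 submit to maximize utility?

4

Report 4: project built, pays 4, utility 29 - 4 = 25.
Report 12: project built, pays 12, utility 29 - 12 = 17.
Report 29: project built, pays 29, utility 29 - 29 = 0.
The best choice is 4 with utility 25.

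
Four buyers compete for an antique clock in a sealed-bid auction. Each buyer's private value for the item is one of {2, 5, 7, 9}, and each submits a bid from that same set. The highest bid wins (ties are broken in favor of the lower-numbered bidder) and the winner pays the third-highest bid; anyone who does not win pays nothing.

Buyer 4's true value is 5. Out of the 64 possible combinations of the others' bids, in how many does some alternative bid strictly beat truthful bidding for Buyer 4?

Others bid (2, 2, 5): truth gives 0; bid 7 gives 3 > 0. Violating.
Others bid (2, 2, 7): truth gives 0; bid 9 gives 3 > 0. Violating.
Others bid (2, 5, 2): truth gives 0; bid 7 gives 3 > 0. Violating.
Others bid (2, 7, 2): truth gives 0; bid 9 gives 3 > 0. Violating.
Others bid (2, 2, 2): truth gives 3; no alternative beats it.
Others bid (2, 2, 9): truth gives 0; no alternative beats it.
(Checking all 64 profiles: 6 have a profitable deviation, 58 do not.)

6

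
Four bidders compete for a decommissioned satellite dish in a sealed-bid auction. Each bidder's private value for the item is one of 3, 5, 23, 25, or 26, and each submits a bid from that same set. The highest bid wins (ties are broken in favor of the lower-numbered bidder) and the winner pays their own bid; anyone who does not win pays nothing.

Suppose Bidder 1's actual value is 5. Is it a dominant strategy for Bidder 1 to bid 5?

No

Consider the case where Bidder 2 bids 3, Bidder 3 bids 3 and Bidder 4 bids 3.
Truthful bid 5: wins, pays 5, utility 5 - 5 = 0.
Bid 3 instead: wins, pays 3, utility 5 - 3 = 2.
Since 2 > 0, bidding 3 is strictly better here, so truthful bidding is not dominant.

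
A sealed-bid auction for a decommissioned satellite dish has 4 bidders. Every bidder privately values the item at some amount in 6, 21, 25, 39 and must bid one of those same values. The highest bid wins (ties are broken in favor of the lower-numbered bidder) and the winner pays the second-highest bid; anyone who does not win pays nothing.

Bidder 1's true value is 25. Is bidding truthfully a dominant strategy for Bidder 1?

Yes

Check each profile of the others' bids and compare truth against every alternative bid.
Others bid (6, 6, 6): truth gives 19, best alternative gives 19.
Others bid (6, 6, 21): truth gives 4, best alternative gives 4.
Others bid (6, 21, 6): truth gives 4, best alternative gives 4.
Others bid (6, 21, 21): truth gives 4, best alternative gives 4.
Others bid (21, 6, 6): truth gives 4, best alternative gives 4.
Others bid (21, 6, 21): truth gives 4, best alternative gives 4.
(Remaining 58 profiles checked similarly; truth is weakly best in each.)
In every case the truthful bid is at least as good as any alternative, so it is a dominant strategy.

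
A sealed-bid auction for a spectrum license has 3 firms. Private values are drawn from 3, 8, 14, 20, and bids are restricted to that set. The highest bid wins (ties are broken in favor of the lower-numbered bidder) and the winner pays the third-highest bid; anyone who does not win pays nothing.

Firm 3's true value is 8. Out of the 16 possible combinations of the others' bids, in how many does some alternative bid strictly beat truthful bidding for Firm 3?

4

Others bid (3, 8): truth gives 0; bid 14 gives 5 > 0. Violating.
Others bid (3, 14): truth gives 0; bid 20 gives 5 > 0. Violating.
Others bid (8, 3): truth gives 0; bid 14 gives 5 > 0. Violating.
Others bid (14, 3): truth gives 0; bid 20 gives 5 > 0. Violating.
Others bid (3, 3): truth gives 5; no alternative beats it.
Others bid (3, 20): truth gives 0; no alternative beats it.
(Checking all 16 profiles: 4 have a profitable deviation, 12 do not.)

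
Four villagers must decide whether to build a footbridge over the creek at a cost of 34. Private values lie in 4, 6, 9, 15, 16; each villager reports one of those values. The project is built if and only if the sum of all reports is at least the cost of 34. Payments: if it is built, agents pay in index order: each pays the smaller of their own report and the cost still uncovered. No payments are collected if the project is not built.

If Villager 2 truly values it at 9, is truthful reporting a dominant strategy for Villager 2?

Consider the case where Villager 1 reports 4, Villager 3 reports 9 and Villager 4 reports 15.
Truthful report 9: project built, pays 9, utility 9 - 9 = 0.
Report 6 instead: project built, pays 6, utility 9 - 6 = 3.
Since 3 > 0, reporting 6 is strictly better here, so truthful reporting is not dominant.

No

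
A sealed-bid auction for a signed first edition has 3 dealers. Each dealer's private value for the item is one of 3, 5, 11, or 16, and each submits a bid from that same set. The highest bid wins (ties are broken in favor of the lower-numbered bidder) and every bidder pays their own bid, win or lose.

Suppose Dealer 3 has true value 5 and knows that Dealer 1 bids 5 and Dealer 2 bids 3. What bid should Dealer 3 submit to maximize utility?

3

Bid 3: loses but pays 3, utility -3.
Bid 5: loses but pays 5, utility -5.
Bid 11: wins, pays 11, utility 5 - 11 = -6.
Bid 16: wins, pays 16, utility 5 - 16 = -11.
The best choice is 3 with utility -3.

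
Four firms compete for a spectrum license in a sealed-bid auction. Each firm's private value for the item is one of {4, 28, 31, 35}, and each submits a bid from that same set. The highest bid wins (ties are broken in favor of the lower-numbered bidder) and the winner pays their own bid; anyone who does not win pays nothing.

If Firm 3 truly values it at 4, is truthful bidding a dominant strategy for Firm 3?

Yes

Check each profile of the others' bids and compare truth against every alternative bid.
Others bid (4, 4, 4): truth gives 0, best alternative gives -24.
Others bid (4, 4, 28): truth gives 0, best alternative gives -24.
Others bid (4, 4, 31): truth gives 0, best alternative gives 0.
Others bid (4, 4, 35): truth gives 0, best alternative gives 0.
Others bid (4, 28, 4): truth gives 0, best alternative gives 0.
Others bid (4, 28, 28): truth gives 0, best alternative gives 0.
(Remaining 58 profiles checked similarly; truth is weakly best in each.)
In every case the truthful bid is at least as good as any alternative, so it is a dominant strategy.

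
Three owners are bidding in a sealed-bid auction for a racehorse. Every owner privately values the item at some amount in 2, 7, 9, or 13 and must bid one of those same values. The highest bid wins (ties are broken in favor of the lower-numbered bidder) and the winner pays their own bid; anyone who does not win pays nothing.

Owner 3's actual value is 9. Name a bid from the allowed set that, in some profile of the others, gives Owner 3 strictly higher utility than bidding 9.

Suppose Owner 1 bids 2 and Owner 2 bids 2.
Bid 9: wins, pays 9, utility 9 - 9 = 0.
Bid 7: wins, pays 7, utility 9 - 7 = 2.
So bidding 7 beats truth here (2 > 0).

7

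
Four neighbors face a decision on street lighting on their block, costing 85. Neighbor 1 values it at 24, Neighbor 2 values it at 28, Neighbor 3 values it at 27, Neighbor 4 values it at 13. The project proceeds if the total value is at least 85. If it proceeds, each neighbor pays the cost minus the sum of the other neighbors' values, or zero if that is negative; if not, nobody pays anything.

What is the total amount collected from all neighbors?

Total value 92 ≥ cost 85, so it is built.
Neighbor 1: others sum to 68; max(0, 85 - 68) = 17.
Neighbor 2: others sum to 64; max(0, 85 - 64) = 21.
Neighbor 3: others sum to 65; max(0, 85 - 65) = 20.
Neighbor 4: others sum to 79; max(0, 85 - 79) = 6.
Total collected = 17 + 21 + 20 + 6 = 64.

64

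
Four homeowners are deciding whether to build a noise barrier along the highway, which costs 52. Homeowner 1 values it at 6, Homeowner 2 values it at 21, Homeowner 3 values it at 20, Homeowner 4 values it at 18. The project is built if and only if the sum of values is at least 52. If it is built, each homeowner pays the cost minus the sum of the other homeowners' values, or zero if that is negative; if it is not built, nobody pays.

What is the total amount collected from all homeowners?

20

Total value 65 ≥ cost 52, so it is built.
Homeowner 1: others sum to 59; max(0, 52 - 59) = 0.
Homeowner 2: others sum to 44; max(0, 52 - 44) = 8.
Homeowner 3: others sum to 45; max(0, 52 - 45) = 7.
Homeowner 4: others sum to 47; max(0, 52 - 47) = 5.
Total collected = 0 + 8 + 7 + 5 = 20.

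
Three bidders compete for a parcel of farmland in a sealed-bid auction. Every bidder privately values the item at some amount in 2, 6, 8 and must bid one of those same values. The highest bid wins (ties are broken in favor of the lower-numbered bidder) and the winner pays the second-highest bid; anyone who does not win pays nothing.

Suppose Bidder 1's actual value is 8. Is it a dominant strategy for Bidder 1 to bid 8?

Check each profile of the others' bids and compare truth against every alternative bid.
Others bid (2, 2): truth gives 6, best alternative gives 6.
Others bid (2, 6): truth gives 2, best alternative gives 2.
Others bid (6, 2): truth gives 2, best alternative gives 2.
Others bid (6, 6): truth gives 2, best alternative gives 2.
Others bid (2, 8): truth gives 0, best alternative gives 0.
Others bid (6, 8): truth gives 0, best alternative gives 0.
(Remaining 3 profiles checked similarly; truth is weakly best in each.)
In every case the truthful bid is at least as good as any alternative, so it is a dominant strategy.

Yes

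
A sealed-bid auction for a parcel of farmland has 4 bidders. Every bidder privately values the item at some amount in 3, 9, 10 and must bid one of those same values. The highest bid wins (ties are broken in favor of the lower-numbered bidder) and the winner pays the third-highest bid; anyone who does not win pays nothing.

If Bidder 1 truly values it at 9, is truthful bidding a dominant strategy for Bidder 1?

No

Consider the case where Bidder 2 bids 3, Bidder 3 bids 3 and Bidder 4 bids 10.
Truthful bid 9: loses, pays 0, utility 0.
Bid 10 instead: wins, pays 3, utility 9 - 3 = 6.
Since 6 > 0, bidding 10 is strictly better here, so truthful bidding is not dominant.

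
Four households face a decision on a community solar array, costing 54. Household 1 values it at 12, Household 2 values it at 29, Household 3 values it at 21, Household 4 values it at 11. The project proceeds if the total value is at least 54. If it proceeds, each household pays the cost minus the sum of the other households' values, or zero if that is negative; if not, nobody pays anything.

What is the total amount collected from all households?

12

Total value 73 ≥ cost 54, so it is built.
Household 1: others sum to 61; max(0, 54 - 61) = 0.
Household 2: others sum to 44; max(0, 54 - 44) = 10.
Household 3: others sum to 52; max(0, 54 - 52) = 2.
Household 4: others sum to 62; max(0, 54 - 62) = 0.
Total collected = 0 + 10 + 2 + 0 = 12.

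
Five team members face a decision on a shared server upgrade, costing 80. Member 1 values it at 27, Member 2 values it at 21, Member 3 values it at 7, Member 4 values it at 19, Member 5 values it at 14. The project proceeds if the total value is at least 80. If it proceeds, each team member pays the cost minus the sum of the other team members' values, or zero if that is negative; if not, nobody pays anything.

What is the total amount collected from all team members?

Total value 88 ≥ cost 80, so it is built.
Member 1: others sum to 61; max(0, 80 - 61) = 19.
Member 2: others sum to 67; max(0, 80 - 67) = 13.
Member 3: others sum to 81; max(0, 80 - 81) = 0.
Member 4: others sum to 69; max(0, 80 - 69) = 11.
Member 5: others sum to 74; max(0, 80 - 74) = 6.
Total collected = 19 + 13 + 0 + 11 + 6 = 49.

49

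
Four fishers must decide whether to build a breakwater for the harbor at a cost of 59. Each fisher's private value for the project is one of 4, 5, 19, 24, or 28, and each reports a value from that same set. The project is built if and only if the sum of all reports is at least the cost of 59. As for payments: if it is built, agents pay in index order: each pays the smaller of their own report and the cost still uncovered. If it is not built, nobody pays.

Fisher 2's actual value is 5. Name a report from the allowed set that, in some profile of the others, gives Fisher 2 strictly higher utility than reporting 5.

4

Suppose Fisher 1 reports 4, Fisher 3 reports 24 and Fisher 4 reports 28.
Report 5: project built, pays 5, utility 5 - 5 = 0.
Report 4: project built, pays 4, utility 5 - 4 = 1.
So reporting 4 beats truth here (1 > 0).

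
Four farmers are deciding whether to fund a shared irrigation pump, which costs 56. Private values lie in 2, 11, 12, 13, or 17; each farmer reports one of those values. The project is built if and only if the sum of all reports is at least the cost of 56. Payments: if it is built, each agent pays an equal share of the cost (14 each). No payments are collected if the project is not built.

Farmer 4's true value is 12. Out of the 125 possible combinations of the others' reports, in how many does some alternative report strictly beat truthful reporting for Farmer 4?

10

Others report (11, 17, 17): truth gives -2; report 2 gives 0 > -2. Violating.
Others report (12, 17, 17): truth gives -2; report 2 gives 0 > -2. Violating.
Others report (13, 17, 17): truth gives -2; report 2 gives 0 > -2. Violating.
Others report (17, 11, 17): truth gives -2; report 2 gives 0 > -2. Violating.
Others report (2, 2, 2): truth gives 0; no alternative beats it.
Others report (2, 2, 11): truth gives 0; no alternative beats it.
(Checking all 125 profiles: 10 have a profitable deviation, 115 do not.)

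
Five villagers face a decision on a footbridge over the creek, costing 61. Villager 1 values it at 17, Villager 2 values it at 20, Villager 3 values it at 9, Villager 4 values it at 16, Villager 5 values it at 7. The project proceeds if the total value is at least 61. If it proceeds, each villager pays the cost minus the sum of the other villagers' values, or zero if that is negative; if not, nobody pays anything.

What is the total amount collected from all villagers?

Total value 69 ≥ cost 61, so it is built.
Villager 1: others sum to 52; max(0, 61 - 52) = 9.
Villager 2: others sum to 49; max(0, 61 - 49) = 12.
Villager 3: others sum to 60; max(0, 61 - 60) = 1.
Villager 4: others sum to 53; max(0, 61 - 53) = 8.
Villager 5: others sum to 62; max(0, 61 - 62) = 0.
Total collected = 9 + 12 + 1 + 8 + 0 = 30.

30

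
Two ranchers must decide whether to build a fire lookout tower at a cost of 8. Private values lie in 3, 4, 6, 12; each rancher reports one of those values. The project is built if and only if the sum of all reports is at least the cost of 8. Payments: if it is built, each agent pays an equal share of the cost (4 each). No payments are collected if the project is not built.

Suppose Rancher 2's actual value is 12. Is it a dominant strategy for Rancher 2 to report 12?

Check each profile of the others' reports and compare truth against every alternative report.
Others report (3): truth gives 8, best alternative gives 8.
Others report (4): truth gives 8, best alternative gives 8.
Others report (6): truth gives 8, best alternative gives 8.
Others report (12): truth gives 8, best alternative gives 8.
In every case the truthful report is at least as good as any alternative, so it is a dominant strategy.

Yes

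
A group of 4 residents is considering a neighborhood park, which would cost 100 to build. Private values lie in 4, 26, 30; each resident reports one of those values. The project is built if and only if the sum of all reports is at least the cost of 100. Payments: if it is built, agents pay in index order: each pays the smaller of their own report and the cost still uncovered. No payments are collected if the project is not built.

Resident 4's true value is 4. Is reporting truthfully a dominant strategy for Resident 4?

Yes

Check each profile of the others' reports and compare truth against every alternative report.
Others report (26, 26, 26): truth gives 0, best alternative gives -18.
Others report (26, 26, 30): truth gives 0, best alternative gives -14.
Others report (26, 30, 26): truth gives 0, best alternative gives -14.
Others report (30, 26, 26): truth gives 0, best alternative gives -14.
Others report (26, 30, 30): truth gives 0, best alternative gives -10.
Others report (30, 26, 30): truth gives 0, best alternative gives -10.
(Remaining 21 profiles checked similarly; truth is weakly best in each.)
In every case the truthful report is at least as good as any alternative, so it is a dominant strategy.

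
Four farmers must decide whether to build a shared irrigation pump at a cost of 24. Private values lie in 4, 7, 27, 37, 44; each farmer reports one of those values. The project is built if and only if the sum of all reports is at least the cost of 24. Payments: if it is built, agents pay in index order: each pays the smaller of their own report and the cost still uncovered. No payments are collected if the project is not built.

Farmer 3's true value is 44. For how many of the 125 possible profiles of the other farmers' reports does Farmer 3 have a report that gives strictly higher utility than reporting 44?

16

Others report (4, 4, 27): truth gives 28; report 4 gives 40 > 28. Violating.
Others report (4, 4, 37): truth gives 28; report 4 gives 40 > 28. Violating.
Others report (4, 4, 44): truth gives 28; report 4 gives 40 > 28. Violating.
Others report (4, 7, 7): truth gives 31; report 7 gives 37 > 31. Violating.
Others report (4, 4, 4): truth gives 28; no alternative beats it.
Others report (4, 4, 7): truth gives 28; no alternative beats it.
(Checking all 125 profiles: 16 have a profitable deviation, 109 do not.)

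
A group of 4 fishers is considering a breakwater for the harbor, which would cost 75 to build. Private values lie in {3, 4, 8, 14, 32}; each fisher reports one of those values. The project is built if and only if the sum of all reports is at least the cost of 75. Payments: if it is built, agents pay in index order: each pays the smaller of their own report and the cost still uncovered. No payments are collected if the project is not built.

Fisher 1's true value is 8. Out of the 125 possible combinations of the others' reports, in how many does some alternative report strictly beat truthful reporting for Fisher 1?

Others report (8, 32, 32): truth gives 0; report 3 gives 5 > 0. Violating.
Others report (14, 32, 32): truth gives 0; report 3 gives 5 > 0. Violating.
Others report (32, 8, 32): truth gives 0; report 3 gives 5 > 0. Violating.
Others report (32, 14, 32): truth gives 0; report 3 gives 5 > 0. Violating.
Others report (3, 3, 3): truth gives 0; no alternative beats it.
Others report (3, 3, 4): truth gives 0; no alternative beats it.
(Checking all 125 profiles: 7 have a profitable deviation, 118 do not.)

7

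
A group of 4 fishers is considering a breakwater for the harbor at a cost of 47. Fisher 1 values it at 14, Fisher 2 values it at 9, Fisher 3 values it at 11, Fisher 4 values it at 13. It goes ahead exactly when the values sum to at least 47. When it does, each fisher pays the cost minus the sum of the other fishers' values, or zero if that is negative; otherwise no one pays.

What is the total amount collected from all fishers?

Total value 47 ≥ cost 47, so it is built.
Fisher 1: others sum to 33; max(0, 47 - 33) = 14.
Fisher 2: others sum to 38; max(0, 47 - 38) = 9.
Fisher 3: others sum to 36; max(0, 47 - 36) = 11.
Fisher 4: others sum to 34; max(0, 47 - 34) = 13.
Total collected = 14 + 9 + 11 + 13 = 47.

47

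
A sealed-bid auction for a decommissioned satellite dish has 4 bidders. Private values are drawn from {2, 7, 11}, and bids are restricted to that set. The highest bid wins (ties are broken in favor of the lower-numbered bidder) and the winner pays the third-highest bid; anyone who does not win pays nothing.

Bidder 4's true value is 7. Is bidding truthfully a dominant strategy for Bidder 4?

No

Consider the case where Bidder 1 bids 2, Bidder 2 bids 2 and Bidder 3 bids 7.
Truthful bid 7: loses, pays 0, utility 0.
Bid 11 instead: wins, pays 2, utility 7 - 2 = 5.
Since 5 > 0, bidding 11 is strictly better here, so truthful bidding is not dominant.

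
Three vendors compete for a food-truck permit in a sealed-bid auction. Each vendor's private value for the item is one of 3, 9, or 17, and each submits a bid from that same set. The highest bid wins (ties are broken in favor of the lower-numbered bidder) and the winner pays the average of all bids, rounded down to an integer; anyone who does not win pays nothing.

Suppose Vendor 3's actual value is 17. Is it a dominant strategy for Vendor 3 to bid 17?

No

Consider the case where Vendor 1 bids 3 and Vendor 2 bids 3.
Truthful bid 17: wins, pays 7, utility 17 - 7 = 10.
Bid 9 instead: wins, pays 5, utility 17 - 5 = 12.
Since 12 > 10, bidding 9 is strictly better here, so truthful bidding is not dominant.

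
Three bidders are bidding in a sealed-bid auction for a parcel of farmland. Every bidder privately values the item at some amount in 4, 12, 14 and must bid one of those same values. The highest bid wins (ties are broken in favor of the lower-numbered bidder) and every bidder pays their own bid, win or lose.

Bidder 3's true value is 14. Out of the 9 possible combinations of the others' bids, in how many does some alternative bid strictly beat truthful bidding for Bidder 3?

6

Others bid (4, 4): truth gives 0; bid 12 gives 2 > 0. Violating.
Others bid (4, 14): truth gives -14; bid 4 gives -4 > -14. Violating.
Others bid (12, 14): truth gives -14; bid 4 gives -4 > -14. Violating.
Others bid (14, 4): truth gives -14; bid 4 gives -4 > -14. Violating.
Others bid (4, 12): truth gives 0; no alternative beats it.
Others bid (12, 4): truth gives 0; no alternative beats it.
(Checking all 9 profiles: 6 have a profitable deviation, 3 do not.)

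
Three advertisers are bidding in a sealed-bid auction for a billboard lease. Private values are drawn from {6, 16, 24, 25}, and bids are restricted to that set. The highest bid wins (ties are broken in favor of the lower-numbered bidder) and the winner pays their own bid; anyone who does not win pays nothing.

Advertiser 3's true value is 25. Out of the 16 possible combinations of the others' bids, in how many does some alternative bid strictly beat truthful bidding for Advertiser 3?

4

Others bid (6, 6): truth gives 0; bid 16 gives 9 > 0. Violating.
Others bid (6, 16): truth gives 0; bid 24 gives 1 > 0. Violating.
Others bid (16, 6): truth gives 0; bid 24 gives 1 > 0. Violating.
Others bid (16, 16): truth gives 0; bid 24 gives 1 > 0. Violating.
Others bid (6, 24): truth gives 0; no alternative beats it.
Others bid (6, 25): truth gives 0; no alternative beats it.
(Checking all 16 profiles: 4 have a profitable deviation, 12 do not.)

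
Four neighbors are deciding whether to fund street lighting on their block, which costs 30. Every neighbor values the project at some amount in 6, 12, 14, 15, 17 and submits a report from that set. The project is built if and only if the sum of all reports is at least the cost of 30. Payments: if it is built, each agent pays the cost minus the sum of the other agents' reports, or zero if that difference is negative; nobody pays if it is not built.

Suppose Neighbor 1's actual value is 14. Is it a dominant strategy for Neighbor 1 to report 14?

Yes

Check each profile of the others' reports and compare truth against every alternative report.
Others report (6, 12, 12): truth gives 14, best alternative gives 14.
Others report (6, 12, 14): truth gives 14, best alternative gives 14.
Others report (6, 12, 15): truth gives 14, best alternative gives 14.
Others report (6, 12, 17): truth gives 14, best alternative gives 14.
Others report (6, 14, 12): truth gives 14, best alternative gives 14.
Others report (6, 14, 14): truth gives 14, best alternative gives 14.
(Remaining 119 profiles checked similarly; truth is weakly best in each.)
In every case the truthful report is at least as good as any alternative, so it is a dominant strategy.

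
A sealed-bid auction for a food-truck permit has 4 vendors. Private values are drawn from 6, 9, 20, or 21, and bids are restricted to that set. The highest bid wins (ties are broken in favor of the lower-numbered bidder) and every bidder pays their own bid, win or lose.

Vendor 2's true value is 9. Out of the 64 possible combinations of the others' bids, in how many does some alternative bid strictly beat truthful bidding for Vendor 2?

Others bid (6, 6, 20): truth gives -9; bid 6 gives -6 > -9. Violating.
Others bid (6, 6, 21): truth gives -9; bid 6 gives -6 > -9. Violating.
Others bid (6, 9, 20): truth gives -9; bid 6 gives -6 > -9. Violating.
Others bid (6, 9, 21): truth gives -9; bid 6 gives -6 > -9. Violating.
Others bid (6, 6, 6): truth gives 0; no alternative beats it.
Others bid (6, 6, 9): truth gives 0; no alternative beats it.
(Checking all 64 profiles: 60 have a profitable deviation, 4 do not.)

60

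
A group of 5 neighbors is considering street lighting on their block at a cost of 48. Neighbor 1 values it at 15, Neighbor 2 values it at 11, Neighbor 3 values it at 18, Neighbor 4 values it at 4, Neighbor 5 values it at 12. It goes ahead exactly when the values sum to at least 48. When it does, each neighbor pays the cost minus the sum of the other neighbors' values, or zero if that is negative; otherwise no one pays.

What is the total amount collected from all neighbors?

Total value 60 ≥ cost 48, so it is built.
Neighbor 1: others sum to 45; max(0, 48 - 45) = 3.
Neighbor 2: others sum to 49; max(0, 48 - 49) = 0.
Neighbor 3: others sum to 42; max(0, 48 - 42) = 6.
Neighbor 4: others sum to 56; max(0, 48 - 56) = 0.
Neighbor 5: others sum to 48; max(0, 48 - 48) = 0.
Total collected = 3 + 0 + 6 + 0 + 0 = 9.

9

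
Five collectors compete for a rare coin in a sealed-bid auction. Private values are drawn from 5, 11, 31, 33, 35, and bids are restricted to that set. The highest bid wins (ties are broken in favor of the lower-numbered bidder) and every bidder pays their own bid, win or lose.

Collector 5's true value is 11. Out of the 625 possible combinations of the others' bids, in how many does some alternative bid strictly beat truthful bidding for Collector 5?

Others bid (5, 5, 5, 11): truth gives -11; bid 5 gives -5 > -11. Violating.
Others bid (5, 5, 5, 31): truth gives -11; bid 5 gives -5 > -11. Violating.
Others bid (5, 5, 5, 33): truth gives -11; bid 5 gives -5 > -11. Violating.
Others bid (5, 5, 5, 35): truth gives -11; bid 5 gives -5 > -11. Violating.
Others bid (5, 5, 5, 5): truth gives 0; no alternative beats it.
(Checking all 625 profiles: 624 have a profitable deviation, 1 does not.)

624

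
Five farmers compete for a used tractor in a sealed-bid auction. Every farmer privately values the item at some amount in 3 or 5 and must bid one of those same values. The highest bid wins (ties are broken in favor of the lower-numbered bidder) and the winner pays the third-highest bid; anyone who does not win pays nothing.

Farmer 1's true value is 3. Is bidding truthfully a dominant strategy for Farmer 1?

Yes

Check each profile of the others' bids and compare truth against every alternative bid.
Others bid (3, 3, 5, 5): truth gives 0, best alternative gives -2.
Others bid (3, 5, 3, 5): truth gives 0, best alternative gives -2.
Others bid (3, 5, 5, 3): truth gives 0, best alternative gives -2.
Others bid (3, 5, 5, 5): truth gives 0, best alternative gives -2.
Others bid (5, 3, 3, 5): truth gives 0, best alternative gives -2.
Others bid (5, 3, 5, 3): truth gives 0, best alternative gives -2.
(Remaining 10 profiles checked similarly; truth is weakly best in each.)
In every case the truthful bid is at least as good as any alternative, so it is a dominant strategy.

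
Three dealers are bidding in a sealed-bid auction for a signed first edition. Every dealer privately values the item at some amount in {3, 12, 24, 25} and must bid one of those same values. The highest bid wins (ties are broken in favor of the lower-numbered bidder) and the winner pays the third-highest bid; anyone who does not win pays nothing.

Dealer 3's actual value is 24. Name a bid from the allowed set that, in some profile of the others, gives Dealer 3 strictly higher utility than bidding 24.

Suppose Dealer 1 bids 3 and Dealer 2 bids 24.
Bid 24: loses, pays 0, utility 0.
Bid 25: wins, pays 3, utility 24 - 3 = 21.
So bidding 25 beats truth here (21 > 0).

25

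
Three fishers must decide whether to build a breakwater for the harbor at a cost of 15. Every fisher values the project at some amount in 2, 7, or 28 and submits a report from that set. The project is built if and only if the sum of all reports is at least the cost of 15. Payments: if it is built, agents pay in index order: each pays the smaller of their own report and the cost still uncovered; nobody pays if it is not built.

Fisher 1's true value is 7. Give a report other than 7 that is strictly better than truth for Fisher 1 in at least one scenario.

2

Suppose Fisher 2 reports 2 and Fisher 3 reports 28.
Report 7: project built, pays 7, utility 7 - 7 = 0.
Report 2: project built, pays 2, utility 7 - 2 = 5.
So reporting 2 beats truth here (5 > 0).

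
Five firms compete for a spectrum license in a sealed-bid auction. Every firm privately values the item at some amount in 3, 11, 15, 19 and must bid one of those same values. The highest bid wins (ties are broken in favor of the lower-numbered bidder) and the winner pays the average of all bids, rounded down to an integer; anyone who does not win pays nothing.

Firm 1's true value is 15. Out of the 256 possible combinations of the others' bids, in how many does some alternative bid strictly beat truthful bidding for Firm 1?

Others bid (3, 3, 3, 3): truth gives 10; bid 3 gives 12 > 10. Violating.
Others bid (3, 3, 3, 11): truth gives 8; bid 11 gives 9 > 8. Violating.
Others bid (3, 3, 3, 19): truth gives 0; bid 19 gives 6 > 0. Violating.
Others bid (3, 3, 11, 3): truth gives 8; bid 11 gives 9 > 8. Violating.
Others bid (3, 3, 3, 15): truth gives 8; no alternative beats it.
Others bid (3, 3, 11, 15): truth gives 6; no alternative beats it.
(Checking all 256 profiles: 113 have a profitable deviation, 143 do not.)

113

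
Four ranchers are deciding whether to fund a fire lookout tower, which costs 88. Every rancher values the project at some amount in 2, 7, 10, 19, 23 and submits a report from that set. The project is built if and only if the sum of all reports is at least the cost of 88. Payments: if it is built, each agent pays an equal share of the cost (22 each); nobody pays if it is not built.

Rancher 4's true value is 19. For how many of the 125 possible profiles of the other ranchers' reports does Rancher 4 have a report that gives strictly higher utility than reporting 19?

Others report (23, 23, 23): truth gives -3; report 2 gives 0 > -3. Violating.
Others report (2, 2, 2): truth gives 0; no alternative beats it.
Others report (2, 2, 7): truth gives 0; no alternative beats it.
(Checking all 125 profiles: 1 has a profitable deviation, 124 do not.)

1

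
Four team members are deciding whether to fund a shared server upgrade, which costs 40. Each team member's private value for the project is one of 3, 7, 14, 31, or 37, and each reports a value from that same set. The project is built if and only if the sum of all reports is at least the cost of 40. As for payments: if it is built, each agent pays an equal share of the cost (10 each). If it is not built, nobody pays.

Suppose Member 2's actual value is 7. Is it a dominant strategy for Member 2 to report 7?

No

Consider the case where Member 1 reports 7, Member 3 reports 14 and Member 4 reports 14.
Truthful report 7: project built, pays 10, utility 7 - 10 = -3.
Report 3 instead: project not built, utility 0.
Since 0 > -3, reporting 3 is strictly better here, so truthful reporting is not dominant.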